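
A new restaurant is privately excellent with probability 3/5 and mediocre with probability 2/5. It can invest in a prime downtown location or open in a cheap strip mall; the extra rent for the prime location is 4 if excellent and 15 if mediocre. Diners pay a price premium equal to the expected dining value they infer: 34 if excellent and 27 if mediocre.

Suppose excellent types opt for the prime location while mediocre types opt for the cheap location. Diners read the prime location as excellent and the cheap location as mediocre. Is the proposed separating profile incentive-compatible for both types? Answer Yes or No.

Under these beliefs, the prime location earns price premium 34 and the cheap location earns price premium 27.
excellent: the prime location nets 34 − 4 = 30; the cheap location nets 27. excellent prefers the prime location.
mediocre: the prime location nets 34 − 15 = 19; the cheap location nets 27. mediocre prefers the cheap location.
Neither type deviates, so the separating profile is an equilibrium.

Yes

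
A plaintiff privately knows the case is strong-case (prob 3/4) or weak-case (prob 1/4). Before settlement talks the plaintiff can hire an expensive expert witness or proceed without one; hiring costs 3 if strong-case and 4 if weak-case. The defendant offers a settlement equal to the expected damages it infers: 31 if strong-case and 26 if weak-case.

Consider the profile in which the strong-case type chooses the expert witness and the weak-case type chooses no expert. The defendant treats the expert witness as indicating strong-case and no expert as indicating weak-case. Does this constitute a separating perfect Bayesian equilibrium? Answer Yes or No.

No

Under these beliefs, the expert witness earns settlement 31 and no expert earns settlement 26.
strong-case: the expert witness nets 31 − 3 = 28; no expert nets 26. strong-case prefers the expert witness.
weak-case: the expert witness nets 31 − 4 = 27; no expert nets 26. weak-case would deviate to the expert witness.
weak-case has a profitable deviation, so the profile is not an equilibrium.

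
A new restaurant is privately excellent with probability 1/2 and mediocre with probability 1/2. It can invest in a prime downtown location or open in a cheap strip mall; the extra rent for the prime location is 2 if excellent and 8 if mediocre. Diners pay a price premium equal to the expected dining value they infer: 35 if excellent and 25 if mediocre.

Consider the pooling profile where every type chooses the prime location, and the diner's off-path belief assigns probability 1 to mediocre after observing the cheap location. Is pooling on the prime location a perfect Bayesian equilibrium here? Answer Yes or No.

No

On path, the diner holds the prior and pays 1/2·35 + 1/2·25 = 30. Off path (the cheap location), believing mediocre, it pays 25.
excellent: the prime location nets 30 − 2 = 28; the cheap location nets 25. excellent stays.
mediocre: the prime location nets 30 − 8 = 22; the cheap location nets 25. mediocre would deviate.
A type deviates, so pooling fails.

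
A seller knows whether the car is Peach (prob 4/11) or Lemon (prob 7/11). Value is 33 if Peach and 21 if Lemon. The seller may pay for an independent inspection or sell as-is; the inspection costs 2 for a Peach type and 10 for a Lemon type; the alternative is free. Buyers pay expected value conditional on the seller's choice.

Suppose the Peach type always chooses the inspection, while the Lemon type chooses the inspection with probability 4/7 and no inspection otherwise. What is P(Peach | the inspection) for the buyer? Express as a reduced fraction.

P(the inspection) = (4/11)·1 + (7/11)·(4/7) = 8/11.
By Bayes' rule, P(Peach | the inspection) = (4/11) / (8/11) = 1/2.

1/2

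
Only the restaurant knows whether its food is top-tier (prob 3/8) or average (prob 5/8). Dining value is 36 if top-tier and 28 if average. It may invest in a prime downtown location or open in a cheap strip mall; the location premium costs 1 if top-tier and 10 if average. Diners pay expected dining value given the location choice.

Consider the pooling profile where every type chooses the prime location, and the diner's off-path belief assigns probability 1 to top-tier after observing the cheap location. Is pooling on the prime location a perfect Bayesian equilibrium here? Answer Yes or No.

No

On path, the diner holds the prior and pays 3/8·36 + 5/8·28 = 31. Off path (the cheap location), believing top-tier, it pays 36.
top-tier: the prime location nets 31 − 1 = 30; the cheap location nets 36. top-tier would deviate.
average: the prime location nets 31 − 10 = 21; the cheap location nets 36. average would deviate.
A type deviates, so pooling fails.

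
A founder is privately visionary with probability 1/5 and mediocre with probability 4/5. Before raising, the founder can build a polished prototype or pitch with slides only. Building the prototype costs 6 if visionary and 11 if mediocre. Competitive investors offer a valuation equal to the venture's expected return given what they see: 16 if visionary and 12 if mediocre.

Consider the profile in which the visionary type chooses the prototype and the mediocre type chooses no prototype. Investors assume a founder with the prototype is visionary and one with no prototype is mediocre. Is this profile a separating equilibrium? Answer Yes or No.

No

Under these beliefs, the prototype earns valuation 16 and no prototype earns valuation 12.
visionary: the prototype nets 16 − 6 = 10; no prototype nets 12. visionary would deviate to no prototype.
mediocre: the prototype nets 16 − 11 = 5; no prototype nets 12. mediocre prefers no prototype.
visionary has a profitable deviation, so the profile is not an equilibrium.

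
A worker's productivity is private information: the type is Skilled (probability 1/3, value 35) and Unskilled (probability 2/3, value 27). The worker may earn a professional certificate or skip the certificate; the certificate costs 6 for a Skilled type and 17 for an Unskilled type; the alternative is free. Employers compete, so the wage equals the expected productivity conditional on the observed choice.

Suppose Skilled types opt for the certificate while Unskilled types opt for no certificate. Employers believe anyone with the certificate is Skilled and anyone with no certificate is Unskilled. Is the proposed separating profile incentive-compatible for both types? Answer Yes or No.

Yes

Under these beliefs, the certificate earns wage 35 and no certificate earns wage 27.
Skilled: the certificate nets 35 − 6 = 29; no certificate nets 27. Skilled prefers the certificate.
Unskilled: the certificate nets 35 − 17 = 18; no certificate nets 27. Unskilled prefers no certificate.
Neither type deviates, so the separating profile is an equilibrium.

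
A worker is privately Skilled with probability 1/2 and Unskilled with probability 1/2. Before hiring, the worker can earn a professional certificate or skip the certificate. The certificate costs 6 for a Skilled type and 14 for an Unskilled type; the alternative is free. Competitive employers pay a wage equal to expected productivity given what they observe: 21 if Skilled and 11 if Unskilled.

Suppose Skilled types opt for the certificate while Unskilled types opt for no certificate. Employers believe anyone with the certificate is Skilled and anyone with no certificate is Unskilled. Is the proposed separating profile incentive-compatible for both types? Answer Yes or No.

Under these beliefs, the certificate earns wage 21 and no certificate earns wage 11.
Skilled: the certificate nets 21 − 6 = 15; no certificate nets 11. Skilled prefers the certificate.
Unskilled: the certificate nets 21 − 14 = 7; no certificate nets 11. Unskilled prefers no certificate.
Neither type deviates, so the separating profile is an equilibrium.

Yes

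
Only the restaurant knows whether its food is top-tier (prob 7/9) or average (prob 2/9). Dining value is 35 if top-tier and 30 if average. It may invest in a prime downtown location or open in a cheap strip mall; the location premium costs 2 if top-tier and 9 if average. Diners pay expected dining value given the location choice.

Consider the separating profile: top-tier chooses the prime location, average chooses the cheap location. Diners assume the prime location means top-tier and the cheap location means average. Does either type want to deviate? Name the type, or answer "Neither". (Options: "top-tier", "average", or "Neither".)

The prime location pays 35; the cheap location pays 30.
top-tier: assigned the prime location, nets 35 − 2 = 33; deviating to the cheap location nets 30.
average: assigned the cheap location, nets 30; deviating to the prime location nets 35 − 9 = 26.
Both types strictly prefer their assigned action; no profitable deviation.

Neither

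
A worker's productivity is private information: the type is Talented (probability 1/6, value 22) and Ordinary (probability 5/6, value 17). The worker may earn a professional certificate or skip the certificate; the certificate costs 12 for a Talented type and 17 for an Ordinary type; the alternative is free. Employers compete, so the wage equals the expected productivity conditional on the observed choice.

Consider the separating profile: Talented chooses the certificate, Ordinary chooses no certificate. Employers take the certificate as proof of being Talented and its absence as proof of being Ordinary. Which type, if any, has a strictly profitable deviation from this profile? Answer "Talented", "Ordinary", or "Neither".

Talented

The certificate pays 22; no certificate pays 17.
Talented: assigned the certificate, nets 22 − 12 = 10; deviating to no certificate nets 17.
Ordinary: assigned no certificate, nets 17; deviating to the certificate nets 22 − 17 = 5.
The Talented type gains 7 by deviating.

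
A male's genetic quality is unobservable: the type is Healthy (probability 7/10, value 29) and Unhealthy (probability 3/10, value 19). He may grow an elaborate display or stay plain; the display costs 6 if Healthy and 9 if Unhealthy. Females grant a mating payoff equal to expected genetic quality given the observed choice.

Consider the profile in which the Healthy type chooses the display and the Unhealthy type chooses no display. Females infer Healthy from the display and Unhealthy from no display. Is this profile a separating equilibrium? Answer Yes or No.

Under these beliefs, the display earns mating payoff 29 and no display earns mating payoff 19.
Healthy: the display nets 29 − 6 = 23; no display nets 19. Healthy prefers the display.
Unhealthy: the display nets 29 − 9 = 20; no display nets 19. Unhealthy would deviate to the display.
Unhealthy has a profitable deviation, so the profile is not an equilibrium.

No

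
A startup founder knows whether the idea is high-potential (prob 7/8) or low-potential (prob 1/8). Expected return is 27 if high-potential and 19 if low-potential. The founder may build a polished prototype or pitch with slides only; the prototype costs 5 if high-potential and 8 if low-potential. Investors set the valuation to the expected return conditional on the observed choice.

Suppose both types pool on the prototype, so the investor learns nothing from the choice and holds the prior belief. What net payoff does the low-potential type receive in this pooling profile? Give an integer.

Pooled valuation = 7/8·27 + 1/8·19 = 26.
low-potential pays cost 8 for the prototype, so net payoff = 26 − 8 = 18.

18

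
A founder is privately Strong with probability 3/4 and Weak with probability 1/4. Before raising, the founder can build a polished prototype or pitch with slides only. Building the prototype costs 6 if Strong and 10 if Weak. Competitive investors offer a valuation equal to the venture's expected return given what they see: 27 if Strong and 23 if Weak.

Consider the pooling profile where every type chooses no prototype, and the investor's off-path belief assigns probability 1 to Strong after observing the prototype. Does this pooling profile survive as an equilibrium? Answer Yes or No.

On path, the investor holds the prior and pays 3/4·27 + 1/4·23 = 26. Off path (the prototype), believing Strong, it pays 27.
Strong: no prototype nets 26; the prototype nets 27 − 6 = 21. Strong stays.
Weak: no prototype nets 26; the prototype nets 27 − 10 = 17. Weak stays.
No type deviates, so pooling is sustained.

Yes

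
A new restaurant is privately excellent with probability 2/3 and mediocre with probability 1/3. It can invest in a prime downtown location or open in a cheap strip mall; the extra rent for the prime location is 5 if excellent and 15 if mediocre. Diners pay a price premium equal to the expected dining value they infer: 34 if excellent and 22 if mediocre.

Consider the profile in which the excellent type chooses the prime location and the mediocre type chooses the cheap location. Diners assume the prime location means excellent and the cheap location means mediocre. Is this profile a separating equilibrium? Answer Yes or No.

Under these beliefs, the prime location earns price premium 34 and the cheap location earns price premium 22.
excellent: the prime location nets 34 − 5 = 29; the cheap location nets 22. excellent prefers the prime location.
mediocre: the prime location nets 34 − 15 = 19; the cheap location nets 22. mediocre prefers the cheap location.
Neither type deviates, so the separating profile is an equilibrium.

Yes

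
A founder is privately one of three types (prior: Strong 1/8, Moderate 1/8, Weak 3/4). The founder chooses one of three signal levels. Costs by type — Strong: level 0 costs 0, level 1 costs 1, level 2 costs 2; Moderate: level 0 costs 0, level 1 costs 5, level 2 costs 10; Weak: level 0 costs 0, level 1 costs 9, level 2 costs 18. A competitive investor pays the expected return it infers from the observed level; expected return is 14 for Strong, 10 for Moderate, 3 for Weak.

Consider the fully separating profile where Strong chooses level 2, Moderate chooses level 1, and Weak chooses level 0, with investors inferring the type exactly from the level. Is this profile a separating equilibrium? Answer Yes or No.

Yes

Separating valuations: level 2 → 14, level 1 → 10, level 0 → 3.
Strong (assigned level 2): level 0: 3 − 0 = 3; level 1: 10 − 1 = 9; level 2: 14 − 2 = 12. Strong stays.
Moderate (assigned level 1): level 0: 3 − 0 = 3; level 1: 10 − 5 = 5; level 2: 14 − 10 = 4. Moderate stays.
Weak (assigned level 0): level 0: 3 − 0 = 3; level 1: 10 − 9 = 1; level 2: 14 − 18 = -4. Weak stays.
Every type prefers its assigned level; separation holds.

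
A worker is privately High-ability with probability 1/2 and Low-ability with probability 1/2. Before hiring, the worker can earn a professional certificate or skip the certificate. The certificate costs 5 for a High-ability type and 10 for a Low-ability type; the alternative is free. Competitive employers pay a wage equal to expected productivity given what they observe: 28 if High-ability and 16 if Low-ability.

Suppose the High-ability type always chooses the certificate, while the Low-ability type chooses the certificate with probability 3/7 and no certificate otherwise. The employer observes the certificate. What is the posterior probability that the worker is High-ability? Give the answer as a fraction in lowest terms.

P(the certificate) = (1/2)·1 + (1/2)·(3/7) = 5/7.
By Bayes' rule, P(High-ability | the certificate) = (1/2) / (5/7) = 7/10.

7/10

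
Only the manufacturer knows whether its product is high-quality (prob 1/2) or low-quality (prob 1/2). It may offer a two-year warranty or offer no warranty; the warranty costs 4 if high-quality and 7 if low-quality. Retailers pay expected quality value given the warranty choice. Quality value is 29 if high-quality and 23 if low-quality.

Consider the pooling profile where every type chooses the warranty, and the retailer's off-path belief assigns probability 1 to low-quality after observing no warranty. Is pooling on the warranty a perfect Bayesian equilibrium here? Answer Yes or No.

On path, the retailer holds the prior and pays 1/2·29 + 1/2·23 = 26. Off path (no warranty), believing low-quality, it pays 23.
high-quality: the warranty nets 26 − 4 = 22; no warranty nets 23. high-quality would deviate.
low-quality: the warranty nets 26 − 7 = 19; no warranty nets 23. low-quality would deviate.
A type deviates, so pooling fails.

No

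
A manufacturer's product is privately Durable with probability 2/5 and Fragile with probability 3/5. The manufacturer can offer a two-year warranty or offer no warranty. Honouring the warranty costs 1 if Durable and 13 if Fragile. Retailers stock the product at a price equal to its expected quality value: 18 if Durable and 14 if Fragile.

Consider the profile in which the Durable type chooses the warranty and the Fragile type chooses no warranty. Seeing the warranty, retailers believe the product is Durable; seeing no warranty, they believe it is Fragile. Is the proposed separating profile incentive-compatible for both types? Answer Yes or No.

Under these beliefs, the warranty earns price 18 and no warranty earns price 14.
Durable: the warranty nets 18 − 1 = 17; no warranty nets 14. Durable prefers the warranty.
Fragile: the warranty nets 18 − 13 = 5; no warranty nets 14. Fragile prefers no warranty.
Neither type deviates, so the separating profile is an equilibrium.

Yes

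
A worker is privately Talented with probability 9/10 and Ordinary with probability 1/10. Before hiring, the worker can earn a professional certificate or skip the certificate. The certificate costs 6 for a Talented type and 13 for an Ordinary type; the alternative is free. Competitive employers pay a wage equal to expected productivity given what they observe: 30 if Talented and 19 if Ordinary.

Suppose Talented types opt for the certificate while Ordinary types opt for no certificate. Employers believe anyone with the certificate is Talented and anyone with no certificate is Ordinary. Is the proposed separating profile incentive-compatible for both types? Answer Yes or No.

Under these beliefs, the certificate earns wage 30 and no certificate earns wage 19.
Talented: the certificate nets 30 − 6 = 24; no certificate nets 19. Talented prefers the certificate.
Ordinary: the certificate nets 30 − 13 = 17; no certificate nets 19. Ordinary prefers no certificate.
Neither type deviates, so the separating profile is an equilibrium.

Yes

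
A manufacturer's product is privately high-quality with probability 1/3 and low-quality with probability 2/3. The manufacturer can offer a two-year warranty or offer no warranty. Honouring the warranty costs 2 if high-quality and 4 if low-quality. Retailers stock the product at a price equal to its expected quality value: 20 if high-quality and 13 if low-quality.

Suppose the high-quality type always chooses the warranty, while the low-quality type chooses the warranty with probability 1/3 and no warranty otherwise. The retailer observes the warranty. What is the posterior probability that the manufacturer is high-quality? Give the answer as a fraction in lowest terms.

3/5

P(the warranty) = (1/3)·1 + (2/3)·(1/3) = 5/9.
By Bayes' rule, P(high-quality | the warranty) = (1/3) / (5/9) = 3/5.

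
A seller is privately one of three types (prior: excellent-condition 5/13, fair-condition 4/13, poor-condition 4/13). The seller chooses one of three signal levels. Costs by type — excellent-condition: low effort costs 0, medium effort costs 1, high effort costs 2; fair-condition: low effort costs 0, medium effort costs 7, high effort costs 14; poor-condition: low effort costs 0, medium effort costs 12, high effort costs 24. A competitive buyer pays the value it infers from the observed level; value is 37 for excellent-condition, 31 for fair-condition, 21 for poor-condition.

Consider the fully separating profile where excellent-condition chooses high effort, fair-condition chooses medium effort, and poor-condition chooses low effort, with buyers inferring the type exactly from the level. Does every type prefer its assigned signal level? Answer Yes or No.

Yes

Separating prices: high effort → 37, medium effort → 31, low effort → 21.
excellent-condition (assigned high effort): low effort: 21 − 0 = 21; medium effort: 31 − 1 = 30; high effort: 37 − 2 = 35. excellent-condition stays.
fair-condition (assigned medium effort): low effort: 21 − 0 = 21; medium effort: 31 − 7 = 24; high effort: 37 − 14 = 23. fair-condition stays.
poor-condition (assigned low effort): low effort: 21 − 0 = 21; medium effort: 31 − 12 = 19; high effort: 37 − 24 = 13. poor-condition stays.
Every type prefers its assigned level; separation holds.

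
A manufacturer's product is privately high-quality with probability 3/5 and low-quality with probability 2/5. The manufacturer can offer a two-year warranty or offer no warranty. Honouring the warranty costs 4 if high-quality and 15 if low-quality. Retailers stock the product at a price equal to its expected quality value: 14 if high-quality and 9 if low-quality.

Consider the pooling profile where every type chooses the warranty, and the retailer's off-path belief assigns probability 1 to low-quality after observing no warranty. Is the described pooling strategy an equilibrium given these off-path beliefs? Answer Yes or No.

On path, the retailer holds the prior and pays 3/5·14 + 2/5·9 = 12. Off path (no warranty), believing low-quality, it pays 9.
high-quality: the warranty nets 12 − 4 = 8; no warranty nets 9. high-quality would deviate.
low-quality: the warranty nets 12 − 15 = -3; no warranty nets 9. low-quality would deviate.
A type deviates, so pooling fails.

No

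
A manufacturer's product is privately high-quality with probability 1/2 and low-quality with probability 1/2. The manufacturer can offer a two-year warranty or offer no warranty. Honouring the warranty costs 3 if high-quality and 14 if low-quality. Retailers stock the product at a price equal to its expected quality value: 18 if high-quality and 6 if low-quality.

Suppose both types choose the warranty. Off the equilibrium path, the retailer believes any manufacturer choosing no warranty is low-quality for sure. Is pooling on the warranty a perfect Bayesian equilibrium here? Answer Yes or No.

On path, the retailer holds the prior and pays 1/2·18 + 1/2·6 = 12. Off path (no warranty), believing low-quality, it pays 6.
high-quality: the warranty nets 12 − 3 = 9; no warranty nets 6. high-quality stays.
low-quality: the warranty nets 12 − 14 = -2; no warranty nets 6. low-quality would deviate.
A type deviates, so pooling fails.

No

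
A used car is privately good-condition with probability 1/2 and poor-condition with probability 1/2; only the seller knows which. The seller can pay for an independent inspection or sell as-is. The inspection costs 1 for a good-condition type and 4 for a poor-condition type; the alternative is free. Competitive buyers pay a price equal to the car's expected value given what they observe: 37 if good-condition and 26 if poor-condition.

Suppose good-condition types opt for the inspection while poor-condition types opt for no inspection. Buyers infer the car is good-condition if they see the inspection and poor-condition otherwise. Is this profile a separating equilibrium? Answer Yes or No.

Under these beliefs, the inspection earns price 37 and no inspection earns price 26.
good-condition: the inspection nets 37 − 1 = 36; no inspection nets 26. good-condition prefers the inspection.
poor-condition: the inspection nets 37 − 4 = 33; no inspection nets 26. poor-condition would deviate to the inspection.
poor-condition has a profitable deviation, so the profile is not an equilibrium.

No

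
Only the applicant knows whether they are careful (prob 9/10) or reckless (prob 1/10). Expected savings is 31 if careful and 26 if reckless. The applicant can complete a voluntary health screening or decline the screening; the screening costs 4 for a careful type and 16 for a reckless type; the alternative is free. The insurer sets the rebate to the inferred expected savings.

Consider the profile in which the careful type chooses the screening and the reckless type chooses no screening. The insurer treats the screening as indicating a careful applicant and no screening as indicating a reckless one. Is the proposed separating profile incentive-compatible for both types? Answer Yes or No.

Yes

Under these beliefs, the screening earns rebate 31 and no screening earns rebate 26.
careful: the screening nets 31 − 4 = 27; no screening nets 26. careful prefers the screening.
reckless: the screening nets 31 − 16 = 15; no screening nets 26. reckless prefers no screening.
Neither type deviates, so the separating profile is an equilibrium.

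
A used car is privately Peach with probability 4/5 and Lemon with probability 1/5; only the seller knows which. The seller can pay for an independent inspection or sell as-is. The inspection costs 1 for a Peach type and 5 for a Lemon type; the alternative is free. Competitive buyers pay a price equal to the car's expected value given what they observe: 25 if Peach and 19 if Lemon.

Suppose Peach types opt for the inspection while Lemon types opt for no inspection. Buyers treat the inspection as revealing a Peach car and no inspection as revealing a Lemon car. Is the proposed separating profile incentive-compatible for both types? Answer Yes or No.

Under these beliefs, the inspection earns price 25 and no inspection earns price 19.
Peach: the inspection nets 25 − 1 = 24; no inspection nets 19. Peach prefers the inspection.
Lemon: the inspection nets 25 − 5 = 20; no inspection nets 19. Lemon would deviate to the inspection.
Lemon has a profitable deviation, so the profile is not an equilibrium.

No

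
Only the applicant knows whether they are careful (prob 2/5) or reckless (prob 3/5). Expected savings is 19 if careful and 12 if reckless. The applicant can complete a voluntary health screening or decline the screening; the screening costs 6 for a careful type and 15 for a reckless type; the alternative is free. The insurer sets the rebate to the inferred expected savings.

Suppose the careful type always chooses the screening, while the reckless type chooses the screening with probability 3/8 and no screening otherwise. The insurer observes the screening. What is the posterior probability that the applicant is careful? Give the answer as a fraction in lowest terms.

P(the screening) = (2/5)·1 + (3/5)·(3/8) = 5/8.
By Bayes' rule, P(careful | the screening) = (2/5) / (5/8) = 16/25.

16/25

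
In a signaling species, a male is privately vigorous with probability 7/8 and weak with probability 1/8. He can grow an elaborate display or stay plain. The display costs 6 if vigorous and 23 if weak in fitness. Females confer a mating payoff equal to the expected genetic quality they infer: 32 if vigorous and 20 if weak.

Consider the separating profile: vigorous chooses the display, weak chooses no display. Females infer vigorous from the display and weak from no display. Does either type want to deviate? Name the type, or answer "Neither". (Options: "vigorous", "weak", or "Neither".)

Neither

The display pays 32; no display pays 20.
vigorous: assigned the display, nets 32 − 6 = 26; deviating to no display nets 20.
weak: assigned no display, nets 20; deviating to the display nets 32 − 23 = 9.
Both types strictly prefer their assigned action; no profitable deviation.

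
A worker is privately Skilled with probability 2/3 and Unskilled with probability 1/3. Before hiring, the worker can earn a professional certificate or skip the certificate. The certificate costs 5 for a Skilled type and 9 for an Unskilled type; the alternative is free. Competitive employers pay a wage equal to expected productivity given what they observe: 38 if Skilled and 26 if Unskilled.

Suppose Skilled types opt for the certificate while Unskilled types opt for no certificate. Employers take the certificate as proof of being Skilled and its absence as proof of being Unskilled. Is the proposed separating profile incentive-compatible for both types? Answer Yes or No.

Under these beliefs, the certificate earns wage 38 and no certificate earns wage 26.
Skilled: the certificate nets 38 − 5 = 33; no certificate nets 26. Skilled prefers the certificate.
Unskilled: the certificate nets 38 − 9 = 29; no certificate nets 26. Unskilled would deviate to the certificate.
Unskilled has a profitable deviation, so the profile is not an equilibrium.

No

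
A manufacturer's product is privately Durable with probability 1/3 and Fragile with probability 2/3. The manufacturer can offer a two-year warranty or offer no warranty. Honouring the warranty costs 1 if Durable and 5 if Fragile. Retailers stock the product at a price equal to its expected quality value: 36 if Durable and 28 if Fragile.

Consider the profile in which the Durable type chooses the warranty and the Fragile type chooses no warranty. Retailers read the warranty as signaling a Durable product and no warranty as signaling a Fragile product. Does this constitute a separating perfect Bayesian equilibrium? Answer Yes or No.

Under these beliefs, the warranty earns price 36 and no warranty earns price 28.
Durable: the warranty nets 36 − 1 = 35; no warranty nets 28. Durable prefers the warranty.
Fragile: the warranty nets 36 − 5 = 31; no warranty nets 28. Fragile would deviate to the warranty.
Fragile has a profitable deviation, so the profile is not an equilibrium.

No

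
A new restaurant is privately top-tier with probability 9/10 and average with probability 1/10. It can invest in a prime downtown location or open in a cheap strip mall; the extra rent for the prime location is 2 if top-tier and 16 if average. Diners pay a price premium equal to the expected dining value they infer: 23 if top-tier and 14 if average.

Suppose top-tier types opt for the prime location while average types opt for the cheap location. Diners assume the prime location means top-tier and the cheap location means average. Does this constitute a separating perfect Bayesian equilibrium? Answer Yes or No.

Under these beliefs, the prime location earns price premium 23 and the cheap location earns price premium 14.
top-tier: the prime location nets 23 − 2 = 21; the cheap location nets 14. top-tier prefers the prime location.
average: the prime location nets 23 − 16 = 7; the cheap location nets 14. average prefers the cheap location.
Neither type deviates, so the separating profile is an equilibrium.

Yes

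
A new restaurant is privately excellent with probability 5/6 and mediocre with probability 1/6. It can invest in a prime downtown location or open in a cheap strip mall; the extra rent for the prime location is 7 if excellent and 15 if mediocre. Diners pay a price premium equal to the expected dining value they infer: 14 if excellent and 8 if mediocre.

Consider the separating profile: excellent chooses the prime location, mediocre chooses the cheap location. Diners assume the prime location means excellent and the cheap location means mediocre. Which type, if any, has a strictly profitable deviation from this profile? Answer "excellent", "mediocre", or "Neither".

excellent

The prime location pays 14; the cheap location pays 8.
excellent: assigned the prime location, nets 14 − 7 = 7; deviating to the cheap location nets 8.
mediocre: assigned the cheap location, nets 8; deviating to the prime location nets 14 − 15 = -1.
The excellent type gains 1 by deviating.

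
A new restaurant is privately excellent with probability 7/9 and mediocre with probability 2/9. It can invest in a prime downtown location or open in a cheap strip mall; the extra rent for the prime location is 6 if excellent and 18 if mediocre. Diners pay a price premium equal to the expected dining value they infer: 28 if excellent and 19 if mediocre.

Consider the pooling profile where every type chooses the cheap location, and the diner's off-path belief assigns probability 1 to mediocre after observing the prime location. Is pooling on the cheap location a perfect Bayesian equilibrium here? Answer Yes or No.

Yes

On path, the diner holds the prior and pays 7/9·28 + 2/9·19 = 26. Off path (the prime location), believing mediocre, it pays 19.
excellent: the cheap location nets 26; the prime location nets 19 − 6 = 13. excellent stays.
mediocre: the cheap location nets 26; the prime location nets 19 − 18 = 1. mediocre stays.
No type deviates, so pooling is sustained.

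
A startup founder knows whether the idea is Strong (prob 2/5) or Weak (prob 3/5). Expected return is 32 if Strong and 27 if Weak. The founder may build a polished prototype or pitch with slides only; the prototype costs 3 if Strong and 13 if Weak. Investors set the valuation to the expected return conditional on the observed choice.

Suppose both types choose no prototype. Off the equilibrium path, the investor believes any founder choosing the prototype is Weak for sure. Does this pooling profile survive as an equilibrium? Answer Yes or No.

On path, the investor holds the prior and pays 2/5·32 + 3/5·27 = 29. Off path (the prototype), believing Weak, it pays 27.
Strong: no prototype nets 29; the prototype nets 27 − 3 = 24. Strong stays.
Weak: no prototype nets 29; the prototype nets 27 − 13 = 14. Weak stays.
No type deviates, so pooling is sustained.

Yes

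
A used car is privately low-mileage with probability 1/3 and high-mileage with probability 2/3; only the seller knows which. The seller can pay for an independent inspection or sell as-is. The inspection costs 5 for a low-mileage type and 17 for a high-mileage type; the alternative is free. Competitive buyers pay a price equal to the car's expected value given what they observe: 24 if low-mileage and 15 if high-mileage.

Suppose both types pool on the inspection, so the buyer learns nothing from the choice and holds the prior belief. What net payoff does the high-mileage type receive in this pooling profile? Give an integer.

1

Pooled price = 1/3·24 + 2/3·15 = 18.
high-mileage pays cost 17 for the inspection, so net payoff = 18 − 17 = 1.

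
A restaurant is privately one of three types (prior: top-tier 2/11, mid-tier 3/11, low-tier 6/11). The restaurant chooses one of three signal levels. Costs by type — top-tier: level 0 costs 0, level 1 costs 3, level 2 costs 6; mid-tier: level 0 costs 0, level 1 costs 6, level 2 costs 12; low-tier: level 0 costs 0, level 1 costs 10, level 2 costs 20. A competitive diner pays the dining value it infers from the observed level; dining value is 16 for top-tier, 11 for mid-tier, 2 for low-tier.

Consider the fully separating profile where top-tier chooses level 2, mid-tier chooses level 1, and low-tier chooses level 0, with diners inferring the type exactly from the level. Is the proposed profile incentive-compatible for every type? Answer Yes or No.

Yes

Separating price premiums: level 2 → 16, level 1 → 11, level 0 → 2.
top-tier (assigned level 2): level 0: 2 − 0 = 2; level 1: 11 − 3 = 8; level 2: 16 − 6 = 10. top-tier stays.
mid-tier (assigned level 1): level 0: 2 − 0 = 2; level 1: 11 − 6 = 5; level 2: 16 − 12 = 4. mid-tier stays.
low-tier (assigned level 0): level 0: 2 − 0 = 2; level 1: 11 − 10 = 1; level 2: 16 − 20 = -4. low-tier stays.
Every type prefers its assigned level; separation holds.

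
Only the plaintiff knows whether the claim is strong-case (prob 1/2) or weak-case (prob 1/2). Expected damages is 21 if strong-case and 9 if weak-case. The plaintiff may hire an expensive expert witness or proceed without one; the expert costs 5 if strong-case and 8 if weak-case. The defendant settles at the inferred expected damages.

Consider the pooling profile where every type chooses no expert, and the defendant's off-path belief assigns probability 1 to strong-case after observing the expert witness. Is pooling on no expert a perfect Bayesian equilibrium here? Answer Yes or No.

On path, the defendant holds the prior and pays 1/2·21 + 1/2·9 = 15. Off path (the expert witness), believing strong-case, it pays 21.
strong-case: no expert nets 15; the expert witness nets 21 − 5 = 16. strong-case would deviate.
weak-case: no expert nets 15; the expert witness nets 21 − 8 = 13. weak-case stays.
A type deviates, so pooling fails.

No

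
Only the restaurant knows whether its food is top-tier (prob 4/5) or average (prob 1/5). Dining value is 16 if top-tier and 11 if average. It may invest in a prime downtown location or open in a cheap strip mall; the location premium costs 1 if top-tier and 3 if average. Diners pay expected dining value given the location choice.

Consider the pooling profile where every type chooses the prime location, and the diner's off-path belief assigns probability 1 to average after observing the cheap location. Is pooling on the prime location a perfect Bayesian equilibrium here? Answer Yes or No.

On path, the diner holds the prior and pays 4/5·16 + 1/5·11 = 15. Off path (the cheap location), believing average, it pays 11.
top-tier: the prime location nets 15 − 1 = 14; the cheap location nets 11. top-tier stays.
average: the prime location nets 15 − 3 = 12; the cheap location nets 11. average stays.
No type deviates, so pooling is sustained.

Yes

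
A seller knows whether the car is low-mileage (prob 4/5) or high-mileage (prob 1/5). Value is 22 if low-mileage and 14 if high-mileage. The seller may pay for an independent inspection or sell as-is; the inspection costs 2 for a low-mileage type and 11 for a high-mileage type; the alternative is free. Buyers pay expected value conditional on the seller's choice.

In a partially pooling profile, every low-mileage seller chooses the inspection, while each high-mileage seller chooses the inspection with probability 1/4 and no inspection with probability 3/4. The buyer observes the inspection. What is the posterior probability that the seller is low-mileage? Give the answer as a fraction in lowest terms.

16/17

P(the inspection) = (4/5)·1 + (1/5)·(1/4) = 17/20.
By Bayes' rule, P(low-mileage | the inspection) = (4/5) / (17/20) = 16/17.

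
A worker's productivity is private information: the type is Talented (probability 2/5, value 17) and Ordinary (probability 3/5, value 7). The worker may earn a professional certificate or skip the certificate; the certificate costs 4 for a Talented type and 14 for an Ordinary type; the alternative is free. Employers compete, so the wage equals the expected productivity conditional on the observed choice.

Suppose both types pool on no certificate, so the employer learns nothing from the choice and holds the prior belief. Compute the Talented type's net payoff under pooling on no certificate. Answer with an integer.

11

Pooled wage = 2/5·17 + 3/5·7 = 11.
Talented pays no cost for no certificate, so net payoff = 11.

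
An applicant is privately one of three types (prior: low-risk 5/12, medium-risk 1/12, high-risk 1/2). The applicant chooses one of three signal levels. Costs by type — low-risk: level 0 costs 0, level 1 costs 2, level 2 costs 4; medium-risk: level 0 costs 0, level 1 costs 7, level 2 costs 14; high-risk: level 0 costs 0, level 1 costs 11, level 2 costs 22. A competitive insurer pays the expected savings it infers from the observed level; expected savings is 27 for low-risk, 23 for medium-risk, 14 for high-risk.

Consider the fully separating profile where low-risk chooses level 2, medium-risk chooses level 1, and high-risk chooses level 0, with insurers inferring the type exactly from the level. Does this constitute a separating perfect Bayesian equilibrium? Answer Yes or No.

Separating rebates: level 2 → 27, level 1 → 23, level 0 → 14.
low-risk (assigned level 2): level 0: 14 − 0 = 14; level 1: 23 − 2 = 21; level 2: 27 − 4 = 23. low-risk stays.
medium-risk (assigned level 1): level 0: 14 − 0 = 14; level 1: 23 − 7 = 16; level 2: 27 − 14 = 13. medium-risk stays.
high-risk (assigned level 0): level 0: 14 − 0 = 14; level 1: 23 − 11 = 12; level 2: 27 − 22 = 5. high-risk stays.
Every type prefers its assigned level; separation holds.

Yes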